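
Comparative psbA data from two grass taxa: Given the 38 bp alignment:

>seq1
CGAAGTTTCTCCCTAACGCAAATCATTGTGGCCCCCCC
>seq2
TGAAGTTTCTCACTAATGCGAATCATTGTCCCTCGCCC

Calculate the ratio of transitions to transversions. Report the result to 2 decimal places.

Transitions are A↔G and C↔T; transversions are all other mismatches.
Transitions: 4. Transversions: 4.
R = 4/4 = 1.00.

1.00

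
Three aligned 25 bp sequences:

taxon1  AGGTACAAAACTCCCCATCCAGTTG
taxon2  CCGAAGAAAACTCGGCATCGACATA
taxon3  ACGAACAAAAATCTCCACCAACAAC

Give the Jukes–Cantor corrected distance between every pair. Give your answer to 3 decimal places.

taxon1–taxon2: 10/25 sites differ → p = 0.4, d = −0.75 ln(1 − 0.533333) = 0.571605 ≈ 0.572.
taxon1–taxon3: 10/25 sites differ → p = 0.4, d = −0.75 ln(1 − 0.533333) = 0.571605 ≈ 0.572.
taxon2–taxon3: 9/25 sites differ → p = 0.36, d = −0.75 ln(1 − 0.48) = 0.490445 ≈ 0.490.

d(taxon1,taxon2) = 0.572, d(taxon1,taxon3) = 0.572, d(taxon2,taxon3) = 0.490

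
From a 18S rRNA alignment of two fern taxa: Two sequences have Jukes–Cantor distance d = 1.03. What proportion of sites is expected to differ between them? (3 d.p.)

0.560

p = (3/4)(1 − e^(−4d/3)) = 0.75 × (1 − e^(-1.373333)) = 0.75 × (1 − 0.253261) = 0.560054.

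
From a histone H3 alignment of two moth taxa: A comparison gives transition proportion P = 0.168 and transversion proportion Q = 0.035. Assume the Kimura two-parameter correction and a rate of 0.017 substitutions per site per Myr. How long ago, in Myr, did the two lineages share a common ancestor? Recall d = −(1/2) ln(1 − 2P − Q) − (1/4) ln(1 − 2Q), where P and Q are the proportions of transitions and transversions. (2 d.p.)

Under the Kimura two-parameter model, d = −½ ln(1 − 2P − Q) − ¼ ln(1 − 2Q).
1 − 2P − Q = 0.629, giving −½ ln(0.629) = 0.231812.
1 − 2Q = 0.93, giving −¼ ln(0.93) = 0.018143.
d = 0.231812 + 0.018143 = 0.249955.
Under a molecular clock d = 2μt, so t = d/(2μ) = 0.249955 / (2 × 0.017) = 7.35 Myr.

7.35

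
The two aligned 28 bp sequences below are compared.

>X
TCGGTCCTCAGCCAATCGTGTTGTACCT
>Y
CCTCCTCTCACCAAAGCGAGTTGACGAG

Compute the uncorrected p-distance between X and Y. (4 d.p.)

The sequences differ at 14 of 28 positions.
p = 14/28 = 0.5000.

0.5000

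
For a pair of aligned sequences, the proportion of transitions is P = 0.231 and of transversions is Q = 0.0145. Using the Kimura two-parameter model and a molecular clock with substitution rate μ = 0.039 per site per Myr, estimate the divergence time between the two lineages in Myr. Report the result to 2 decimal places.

4.24

Under the Kimura two-parameter model, d = −½ ln(1 − 2P − Q) − ¼ ln(1 − 2Q).
1 − 2P − Q = 0.5235, giving −½ ln(0.5235) = 0.323609.
1 − 2Q = 0.971, giving −¼ ln(0.971) = 0.007357.
d = 0.323609 + 0.007357 = 0.330966.
Under a molecular clock d = 2μt, so t = d/(2μ) = 0.330966 / (2 × 0.039) = 4.24 Myr.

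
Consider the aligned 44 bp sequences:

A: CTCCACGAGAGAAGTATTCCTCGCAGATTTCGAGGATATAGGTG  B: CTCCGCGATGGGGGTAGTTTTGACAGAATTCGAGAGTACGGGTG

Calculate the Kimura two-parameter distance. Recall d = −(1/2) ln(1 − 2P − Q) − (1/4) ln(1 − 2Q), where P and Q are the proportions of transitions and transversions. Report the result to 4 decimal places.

Of 44 sites, 11 differences are transitions and 4 are transversions, so P = 11/44 = 0.25 and Q = 4/44 ≈ 0.090909.
Under the Kimura two-parameter model, d = −½ ln(1 − 2P − Q) − ¼ ln(1 − 2Q).
1 − 2P − Q = 0.409091, giving −½ ln(0.409091) = 0.446909.
1 − 2Q = 0.818182, giving −¼ ln(0.818182) = 0.050168.
d = 0.446909 + 0.050168 = 0.497077.

0.4971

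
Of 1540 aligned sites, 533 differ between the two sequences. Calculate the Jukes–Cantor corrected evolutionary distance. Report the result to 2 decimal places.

p = 533/1540 ≈ 0.346104.
d = −(3/4) ln(1 − 4p/3) = −0.75 ln(1 − 0.461472) = −0.75 ln(0.538528)
  = −0.75 × (-0.618916) = 0.464187 substitutions/site.

0.46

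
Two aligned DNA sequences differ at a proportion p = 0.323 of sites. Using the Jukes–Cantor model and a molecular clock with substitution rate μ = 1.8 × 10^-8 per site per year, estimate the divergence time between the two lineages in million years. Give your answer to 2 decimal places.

d = −(3/4) ln(1 − 4p/3) = −0.75 ln(1 − 0.430667) = −0.75 ln(0.569333)
  = −0.75 × (-0.563290) = 0.422468 substitutions/site.
Under a molecular clock d = 2μt, so t = d/(2μ) = 0.422468 / (2 × 1.8 × 10^-8) = 11.74 million years.

11.74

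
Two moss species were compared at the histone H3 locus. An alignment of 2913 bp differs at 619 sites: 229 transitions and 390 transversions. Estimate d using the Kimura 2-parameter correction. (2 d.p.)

0.25

P = 229/2913 ≈ 0.078613 and Q = 390/2913 ≈ 0.133883.
Under the Kimura two-parameter model, d = −½ ln(1 − 2P − Q) − ¼ ln(1 − 2Q).
1 − 2P − Q = 0.708891, giving −½ ln(0.708891) = 0.172027.
1 − 2Q = 0.732234, giving −¼ ln(0.732234) = 0.077914.
d = 0.172027 + 0.077914 = 0.249941.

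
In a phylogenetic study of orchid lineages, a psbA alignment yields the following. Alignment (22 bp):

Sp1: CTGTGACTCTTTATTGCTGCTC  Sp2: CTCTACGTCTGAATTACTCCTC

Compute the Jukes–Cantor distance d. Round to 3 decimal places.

The sequences differ at 8 of 22 sites (3, 5, 6, 7, 11, 12, 16, 19), so p = 8/22 ≈ 0.363636.
d = −(3/4) ln(1 − 4p/3) = −0.75 ln(1 − 0.484848) = −0.75 ln(0.515152)
  = −0.75 × (-0.663293) = 0.497470 substitutions/site.

0.497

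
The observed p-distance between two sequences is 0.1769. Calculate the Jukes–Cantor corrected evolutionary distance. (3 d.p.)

0.202

d = −(3/4) ln(1 − 4p/3) = −0.75 ln(1 − 0.235867) = −0.75 ln(0.764133)
  = −0.75 × (-0.269013) = 0.201760 substitutions/site.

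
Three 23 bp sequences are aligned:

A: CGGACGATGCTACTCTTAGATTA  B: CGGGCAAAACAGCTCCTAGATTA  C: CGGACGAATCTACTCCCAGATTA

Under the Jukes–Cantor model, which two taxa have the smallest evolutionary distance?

A–B: 7/23 differ, p = 0.304, d = 0.390.
A–C: 4/23 differ, p = 0.174, d = 0.198.
B–C: 6/23 differ, p = 0.261, d = 0.321.
The smallest distance is between A and C.

A and C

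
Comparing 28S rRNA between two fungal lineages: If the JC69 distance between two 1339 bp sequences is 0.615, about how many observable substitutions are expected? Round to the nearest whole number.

562

Invert JC69: p = (3/4)(1 − e^(−4d/3)) = 0.75 × (1 − e^(-0.82)) = 0.75 × (1 − 0.440432) = 0.419676.
Expected differing sites = pL ≈ 0.419676 × 1339 = 561.946164 ≈ 562.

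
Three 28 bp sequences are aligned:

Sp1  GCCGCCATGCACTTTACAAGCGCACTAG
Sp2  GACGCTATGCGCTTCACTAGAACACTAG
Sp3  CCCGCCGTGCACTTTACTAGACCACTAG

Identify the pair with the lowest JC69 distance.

Sp1 and Sp3

Sp1–Sp2: 7/28 differ, p = 0.250, d = 0.304.
Sp1–Sp3: 5/28 differ, p = 0.179, d = 0.204.
Sp2–Sp3: 7/28 differ, p = 0.250, d = 0.304.
The smallest distance is between Sp1 and Sp3.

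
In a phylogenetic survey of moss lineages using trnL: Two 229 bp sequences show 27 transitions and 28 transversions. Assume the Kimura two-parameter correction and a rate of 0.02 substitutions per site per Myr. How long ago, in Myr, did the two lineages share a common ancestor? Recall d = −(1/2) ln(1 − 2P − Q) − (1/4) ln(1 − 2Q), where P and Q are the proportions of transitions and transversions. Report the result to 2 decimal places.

7.29

P = 27/229 ≈ 0.117904 and Q = 28/229 ≈ 0.122271.
Under the Kimura two-parameter model, d = −½ ln(1 − 2P − Q) − ¼ ln(1 − 2Q).
1 − 2P − Q = 0.641921, giving −½ ln(0.641921) = 0.221645.
1 − 2Q = 0.755458, giving −¼ ln(0.755458) = 0.070108.
d = 0.221645 + 0.070108 = 0.291753.
Under a molecular clock d = 2μt, so t = d/(2μ) = 0.291753 / (2 × 0.02) = 7.29 Myr.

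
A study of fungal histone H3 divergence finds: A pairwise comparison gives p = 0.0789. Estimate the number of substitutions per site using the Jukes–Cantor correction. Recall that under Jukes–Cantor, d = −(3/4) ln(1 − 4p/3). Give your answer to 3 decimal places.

0.083

d = −(3/4) ln(1 − 4p/3) = −0.75 ln(1 − 0.1052) = −0.75 ln(0.8948)
  = −0.75 × (-0.111155) = 0.083366 substitutions/site.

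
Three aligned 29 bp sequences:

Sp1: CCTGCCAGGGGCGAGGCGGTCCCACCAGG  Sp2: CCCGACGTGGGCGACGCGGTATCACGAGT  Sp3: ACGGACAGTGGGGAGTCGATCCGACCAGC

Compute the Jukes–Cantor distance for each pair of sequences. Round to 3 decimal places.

d(Sp1,Sp2) = 0.401, d(Sp1,Sp3) = 0.401, d(Sp2,Sp3) = 0.774

Sp1–Sp2: 9/29 sites differ → p ≈ 0.310345, d = −0.75 ln(1 − 0.413793) = 0.400562 ≈ 0.401.
Sp1–Sp3: 9/29 sites differ → p ≈ 0.310345, d = −0.75 ln(1 − 0.413793) = 0.400562 ≈ 0.401.
Sp2–Sp3: 14/29 sites differ → p ≈ 0.482759, d = −0.75 ln(1 − 0.643679) = 0.773942 ≈ 0.774.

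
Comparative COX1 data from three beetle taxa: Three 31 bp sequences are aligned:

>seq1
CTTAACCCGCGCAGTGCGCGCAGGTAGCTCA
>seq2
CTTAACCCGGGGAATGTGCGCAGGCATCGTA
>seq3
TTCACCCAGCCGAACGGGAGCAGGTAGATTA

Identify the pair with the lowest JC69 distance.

seq1 and seq2

seq1–seq2: 8/31 differ, p = 0.258, d = 0.316.
seq1–seq3: 12/31 differ, p = 0.387, d = 0.544.
seq2–seq3: 13/31 differ, p = 0.419, d = 0.614.
The smallest distance is between seq1 and seq2.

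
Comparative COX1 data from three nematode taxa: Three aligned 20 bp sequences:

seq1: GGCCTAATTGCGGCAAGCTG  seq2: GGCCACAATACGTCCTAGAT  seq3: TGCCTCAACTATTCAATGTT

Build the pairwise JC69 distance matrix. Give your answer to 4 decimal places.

d(seq1,seq2) = 0.9913, d(seq1,seq3) = 0.9913, d(seq2,seq3) = 0.8240

seq1–seq2: 11/20 sites differ → p = 0.55, d = −0.75 ln(1 − 0.733333) = 0.991316 ≈ 0.9913.
seq1–seq3: 11/20 sites differ → p = 0.55, d = −0.75 ln(1 − 0.733333) = 0.991316 ≈ 0.9913.
seq2–seq3: 10/20 sites differ → p = 0.5, d = −0.75 ln(1 − 0.666667) = 0.823960 ≈ 0.8240.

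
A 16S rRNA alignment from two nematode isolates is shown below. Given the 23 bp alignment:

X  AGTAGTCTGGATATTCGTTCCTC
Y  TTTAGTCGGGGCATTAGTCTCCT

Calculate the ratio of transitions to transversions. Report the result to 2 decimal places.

Transitions are A↔G and C↔T; transversions are all other mismatches.
Transitions: 6. Transversions: 4.
R = 6/4 = 1.50.

1.50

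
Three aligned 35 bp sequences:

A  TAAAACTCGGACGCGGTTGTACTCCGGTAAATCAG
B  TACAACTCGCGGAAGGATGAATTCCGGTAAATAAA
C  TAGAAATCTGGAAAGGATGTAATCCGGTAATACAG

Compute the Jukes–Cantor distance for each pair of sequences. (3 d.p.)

d(A,B) = 0.407, d(A,C) = 0.407, d(B,C) = 0.407

A–B: 11/35 sites differ → p ≈ 0.314286, d = −0.75 ln(1 − 0.419048) = 0.407315 ≈ 0.407.
A–C: 11/35 sites differ → p ≈ 0.314286, d = −0.75 ln(1 − 0.419048) = 0.407315 ≈ 0.407.
B–C: 11/35 sites differ → p ≈ 0.314286, d = −0.75 ln(1 − 0.419048) = 0.407315 ≈ 0.407.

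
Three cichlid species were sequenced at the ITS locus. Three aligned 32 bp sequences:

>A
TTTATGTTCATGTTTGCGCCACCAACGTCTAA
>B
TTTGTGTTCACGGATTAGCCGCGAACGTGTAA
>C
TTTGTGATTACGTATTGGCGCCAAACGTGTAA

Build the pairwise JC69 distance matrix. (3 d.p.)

d(A,B) = 0.353, d(A,C) = 0.460, d(B,C) = 0.259

A–B: 9/32 sites differ → p = 0.28125, d = −0.75 ln(1 − 0.375) = 0.352503 ≈ 0.353.
A–C: 11/32 sites differ → p = 0.34375, d = −0.75 ln(1 − 0.458333) = 0.459828 ≈ 0.460.
B–C: 7/32 sites differ → p = 0.21875, d = −0.75 ln(1 − 0.291667) = 0.258631 ≈ 0.259.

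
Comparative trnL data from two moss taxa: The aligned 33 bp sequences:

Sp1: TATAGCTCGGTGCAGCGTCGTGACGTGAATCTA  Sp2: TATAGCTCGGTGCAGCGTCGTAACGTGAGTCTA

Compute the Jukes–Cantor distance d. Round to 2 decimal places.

The sequences differ at 2 of 33 sites (22, 29), so p = 2/33 ≈ 0.060606.
d = −(3/4) ln(1 − 4p/3) = −0.75 ln(1 − 0.080808) = −0.75 ln(0.919192)
  = −0.75 × (-0.084260) = 0.063195 substitutions/site.

0.06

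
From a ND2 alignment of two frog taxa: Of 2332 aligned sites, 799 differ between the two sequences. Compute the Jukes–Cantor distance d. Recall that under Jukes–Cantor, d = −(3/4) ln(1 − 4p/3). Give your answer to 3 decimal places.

p = 799/2332 ≈ 0.342624.
d = −(3/4) ln(1 − 4p/3) = −0.75 ln(1 − 0.456832) = −0.75 ln(0.543168)
  = −0.75 × (-0.610337) = 0.457753 substitutions/site.

0.458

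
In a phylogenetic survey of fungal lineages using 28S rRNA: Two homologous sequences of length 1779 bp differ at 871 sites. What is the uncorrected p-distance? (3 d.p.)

0.490

p = 871/1779 = 0.489600… ≈ 0.490 (to 3 d.p.).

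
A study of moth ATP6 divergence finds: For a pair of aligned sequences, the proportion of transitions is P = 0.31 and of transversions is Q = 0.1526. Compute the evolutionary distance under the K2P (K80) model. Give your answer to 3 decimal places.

Under the Kimura two-parameter model, d = −½ ln(1 − 2P − Q) − ¼ ln(1 − 2Q).
1 − 2P − Q = 0.2274, giving −½ ln(0.2274) = 0.740522.
1 − 2Q = 0.6948, giving −¼ ln(0.6948) = 0.091033.
d = 0.740522 + 0.091033 = 0.831555.

0.832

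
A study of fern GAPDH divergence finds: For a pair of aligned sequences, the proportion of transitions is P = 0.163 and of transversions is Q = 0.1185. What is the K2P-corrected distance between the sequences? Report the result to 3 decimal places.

Under the Kimura two-parameter model, d = −½ ln(1 − 2P − Q) − ¼ ln(1 − 2Q).
1 − 2P − Q = 0.5555, giving −½ ln(0.5555) = 0.293943.
1 − 2Q = 0.763, giving −¼ ln(0.763) = 0.067624.
d = 0.293943 + 0.067624 = 0.361567.

0.362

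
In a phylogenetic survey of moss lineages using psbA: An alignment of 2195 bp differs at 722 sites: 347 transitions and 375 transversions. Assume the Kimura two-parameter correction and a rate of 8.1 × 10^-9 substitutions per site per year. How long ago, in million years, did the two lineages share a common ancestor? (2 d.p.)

27.05

P = 347/2195 ≈ 0.158087 and Q = 375/2195 ≈ 0.170843.
Under the Kimura two-parameter model, d = −½ ln(1 − 2P − Q) − ¼ ln(1 − 2Q).
1 − 2P − Q = 0.512983, giving −½ ln(0.512983) = 0.333756.
1 − 2Q = 0.658314, giving −¼ ln(0.658314) = 0.104518.
d = 0.333756 + 0.104518 = 0.438274.
Under a molecular clock d = 2μt, so t = d/(2μ) = 0.438274 / (2 × 8.1 × 10^-9) = 27.05 million years.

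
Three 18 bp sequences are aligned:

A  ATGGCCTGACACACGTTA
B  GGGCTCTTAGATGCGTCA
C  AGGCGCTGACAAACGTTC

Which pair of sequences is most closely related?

A–B: 9/18 differ, p = 0.500, d = 0.824.
A–C: 5/18 differ, p = 0.278, d = 0.347.
B–C: 8/18 differ, p = 0.444, d = 0.673.
The smallest distance is between A and C.

A and C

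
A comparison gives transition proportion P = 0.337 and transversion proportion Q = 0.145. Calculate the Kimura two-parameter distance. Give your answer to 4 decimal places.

0.9403

Under the Kimura two-parameter model, d = −½ ln(1 − 2P − Q) − ¼ ln(1 − 2Q).
1 − 2P − Q = 0.181, giving −½ ln(0.181) = 0.854629.
1 − 2Q = 0.71, giving −¼ ln(0.71) = 0.085623.
d = 0.854629 + 0.085623 = 0.940252.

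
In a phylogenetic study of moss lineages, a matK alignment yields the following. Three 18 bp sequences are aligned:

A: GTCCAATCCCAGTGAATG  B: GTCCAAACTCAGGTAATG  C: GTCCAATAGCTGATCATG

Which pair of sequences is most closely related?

A and B

A–B: 4/18 differ, p = 0.222, d = 0.264.
A–C: 6/18 differ, p = 0.333, d = 0.441.
B–C: 6/18 differ, p = 0.333, d = 0.441.
The smallest distance is between A and B.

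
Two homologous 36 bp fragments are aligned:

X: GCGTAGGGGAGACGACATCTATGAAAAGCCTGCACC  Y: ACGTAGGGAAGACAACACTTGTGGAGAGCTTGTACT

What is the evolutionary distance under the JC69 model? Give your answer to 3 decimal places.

0.392

The sequences differ at 11 of 36 sites, so p = 11/36 ≈ 0.305556.
d = −(3/4) ln(1 − 4p/3) = −0.75 ln(1 − 0.407408) = −0.75 ln(0.592592)
  = −0.75 × (-0.523249) = 0.392437 substitutions/site.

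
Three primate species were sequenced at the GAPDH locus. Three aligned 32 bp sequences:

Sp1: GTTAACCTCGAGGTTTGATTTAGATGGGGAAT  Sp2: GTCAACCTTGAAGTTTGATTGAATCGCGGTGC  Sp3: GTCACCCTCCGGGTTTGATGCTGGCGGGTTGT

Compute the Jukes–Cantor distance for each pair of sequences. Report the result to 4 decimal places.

d(Sp1,Sp2) = 0.4598, d(Sp1,Sp3) = 0.5199, d(Sp2,Sp3) = 0.5851

Sp1–Sp2: 11/32 sites differ → p = 0.34375, d = −0.75 ln(1 − 0.458333) = 0.459828 ≈ 0.4598.
Sp1–Sp3: 12/32 sites differ → p = 0.375, d = −0.75 ln(1 − 0.5) = 0.519860 ≈ 0.5199.
Sp2–Sp3: 13/32 sites differ → p = 0.40625, d = −0.75 ln(1 − 0.541667) = 0.585119 ≈ 0.5851.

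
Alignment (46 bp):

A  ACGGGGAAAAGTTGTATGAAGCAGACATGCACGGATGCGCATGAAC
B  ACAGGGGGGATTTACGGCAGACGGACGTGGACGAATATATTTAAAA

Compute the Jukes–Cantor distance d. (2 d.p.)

The sequences differ at 23 of 46 sites, so p = 23/46 = 0.5.
d = −(3/4) ln(1 − 4p/3) = −0.75 ln(1 − 0.666667) = −0.75 ln(0.333333)
  = −0.75 × (-1.098613) = 0.823960 substitutions/site.

0.82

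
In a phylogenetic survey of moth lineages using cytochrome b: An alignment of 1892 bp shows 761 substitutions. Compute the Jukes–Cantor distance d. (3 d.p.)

p = 761/1892 ≈ 0.40222.
d = −(3/4) ln(1 − 4p/3) = −0.75 ln(1 − 0.536293) = −0.75 ln(0.463707)
  = −0.75 × (-0.768502) = 0.576377 substitutions/site.

0.576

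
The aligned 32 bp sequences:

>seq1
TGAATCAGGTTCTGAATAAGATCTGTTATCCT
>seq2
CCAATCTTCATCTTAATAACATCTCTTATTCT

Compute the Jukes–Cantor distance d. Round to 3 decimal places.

0.404

The sequences differ at 10 of 32 sites (1, 2, 7, 8, 9, 10, 14, 20, 25, 30), so p = 10/32 = 0.3125.
d = −(3/4) ln(1 − 4p/3) = −0.75 ln(1 − 0.416667) = −0.75 ln(0.583333)
  = −0.75 × (-0.538997) = 0.404248 substitutions/site.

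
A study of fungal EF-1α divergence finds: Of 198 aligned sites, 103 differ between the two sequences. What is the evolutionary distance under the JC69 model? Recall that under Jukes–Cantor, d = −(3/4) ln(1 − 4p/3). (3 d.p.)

0.887

p = 103/198 ≈ 0.520202.
d = −(3/4) ln(1 − 4p/3) = −0.75 ln(1 − 0.693603) = −0.75 ln(0.306397)
  = −0.75 × (-1.182874) = 0.887156 substitutions/site.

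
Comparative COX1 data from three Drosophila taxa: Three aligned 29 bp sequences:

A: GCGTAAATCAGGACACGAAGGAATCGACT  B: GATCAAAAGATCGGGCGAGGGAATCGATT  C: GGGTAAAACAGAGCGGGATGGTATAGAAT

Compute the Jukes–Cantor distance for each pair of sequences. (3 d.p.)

A–B: 12/29 sites differ → p ≈ 0.413793, d = −0.75 ln(1 − 0.551724) = 0.601760 ≈ 0.602.
A–C: 10/29 sites differ → p ≈ 0.344828, d = −0.75 ln(1 − 0.459771) = 0.461822 ≈ 0.462.
B–C: 12/29 sites differ → p ≈ 0.413793, d = −0.75 ln(1 − 0.551724) = 0.601760 ≈ 0.602.

d(A,B) = 0.602, d(A,C) = 0.462, d(B,C) = 0.602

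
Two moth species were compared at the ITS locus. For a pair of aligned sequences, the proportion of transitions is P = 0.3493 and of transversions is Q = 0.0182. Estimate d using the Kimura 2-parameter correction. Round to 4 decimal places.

Under the Kimura two-parameter model, d = −½ ln(1 − 2P − Q) − ¼ ln(1 − 2Q).
1 − 2P − Q = 0.2832, giving −½ ln(0.2832) = 0.630801.
1 − 2Q = 0.9636, giving −¼ ln(0.9636) = 0.009270.
d = 0.630801 + 0.009270 = 0.640071.

0.6401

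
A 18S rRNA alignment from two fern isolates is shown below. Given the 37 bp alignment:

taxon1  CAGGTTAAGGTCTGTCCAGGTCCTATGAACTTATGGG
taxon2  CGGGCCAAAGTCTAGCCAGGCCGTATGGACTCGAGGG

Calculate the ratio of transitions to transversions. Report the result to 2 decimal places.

Transitions are A↔G and C↔T; transversions are all other mismatches.
Transitions: 9. Transversions: 3.
R = 9/3 = 3.00.

3.00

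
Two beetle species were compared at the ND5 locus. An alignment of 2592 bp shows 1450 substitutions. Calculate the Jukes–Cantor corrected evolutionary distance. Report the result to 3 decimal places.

p = 1450/2592 ≈ 0.559414.
d = −(3/4) ln(1 − 4p/3) = −0.75 ln(1 − 0.745885) = −0.75 ln(0.254115)
  = −0.75 × (-1.369968) = 1.027476 substitutions/site.

1.027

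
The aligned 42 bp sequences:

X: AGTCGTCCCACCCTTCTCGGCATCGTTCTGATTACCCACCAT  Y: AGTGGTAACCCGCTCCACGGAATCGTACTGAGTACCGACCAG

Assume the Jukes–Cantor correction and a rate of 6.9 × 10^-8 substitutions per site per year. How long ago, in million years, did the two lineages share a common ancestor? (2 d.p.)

2.61

The sequences differ at 12 of 42 sites, so p = 12/42 ≈ 0.285714.
d = −(3/4) ln(1 − 4p/3) = −0.75 ln(1 − 0.380952) = −0.75 ln(0.619048)
  = −0.75 × (-0.479572) = 0.359679 substitutions/site.
Under a molecular clock d = 2μt, so t = d/(2μ) = 0.359679 / (2 × 6.9 × 10^-8) = 2.61 million years.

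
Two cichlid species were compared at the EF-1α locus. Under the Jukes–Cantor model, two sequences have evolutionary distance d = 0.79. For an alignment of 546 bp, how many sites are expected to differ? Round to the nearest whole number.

267

Invert JC69: p = (3/4)(1 − e^(−4d/3)) = 0.75 × (1 − e^(-1.053333)) = 0.75 × (1 − 0.348773) = 0.488420.
Expected differing sites = pL ≈ 0.488420 × 546 = 266.67732 ≈ 267.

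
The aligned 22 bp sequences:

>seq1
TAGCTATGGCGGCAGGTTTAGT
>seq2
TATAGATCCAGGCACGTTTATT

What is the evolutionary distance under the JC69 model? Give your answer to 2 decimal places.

0.50

The sequences differ at 8 of 22 sites (3, 4, 5, 8, 9, 10, 15, 21), so p = 8/22 ≈ 0.363636.
d = −(3/4) ln(1 − 4p/3) = −0.75 ln(1 − 0.484848) = −0.75 ln(0.515152)
  = −0.75 × (-0.663293) = 0.497470 substitutions/site.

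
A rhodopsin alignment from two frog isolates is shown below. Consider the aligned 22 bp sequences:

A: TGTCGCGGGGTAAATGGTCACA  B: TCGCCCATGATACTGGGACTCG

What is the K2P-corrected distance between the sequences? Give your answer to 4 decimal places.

0.9988

Of 22 sites, 3 differences are transitions and 9 are transversions, so P = 3/22 ≈ 0.136364 and Q = 9/22 ≈ 0.409091.
Under the Kimura two-parameter model, d = −½ ln(1 − 2P − Q) − ¼ ln(1 − 2Q).
1 − 2P − Q = 0.318181, giving −½ ln(0.318181) = 0.572567.
1 − 2Q = 0.181818, giving −¼ ln(0.181818) = 0.426187.
d = 0.572567 + 0.426187 = 0.998754.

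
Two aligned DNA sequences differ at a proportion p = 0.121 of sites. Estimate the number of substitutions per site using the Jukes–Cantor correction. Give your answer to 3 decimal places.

d = −(3/4) ln(1 − 4p/3) = −0.75 ln(1 − 0.161333) = −0.75 ln(0.838667)
  = −0.75 × (-0.175942) = 0.131957 substitutions/site.

0.132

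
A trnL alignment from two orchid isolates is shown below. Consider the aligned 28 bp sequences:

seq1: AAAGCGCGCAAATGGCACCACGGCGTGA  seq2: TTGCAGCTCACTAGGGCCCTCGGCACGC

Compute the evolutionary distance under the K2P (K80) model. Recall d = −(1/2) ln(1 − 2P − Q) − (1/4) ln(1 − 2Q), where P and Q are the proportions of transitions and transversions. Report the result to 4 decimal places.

1.0013

Of 28 sites, 3 differences are transitions and 12 are transversions, so P = 3/28 ≈ 0.107143 and Q = 12/28 ≈ 0.428571.
Under the Kimura two-parameter model, d = −½ ln(1 − 2P − Q) − ¼ ln(1 − 2Q).
1 − 2P − Q = 0.357143, giving −½ ln(0.357143) = 0.514810.
1 − 2Q = 0.142858, giving −¼ ln(0.142858) = 0.486476.
d = 0.514810 + 0.486476 = 1.001286.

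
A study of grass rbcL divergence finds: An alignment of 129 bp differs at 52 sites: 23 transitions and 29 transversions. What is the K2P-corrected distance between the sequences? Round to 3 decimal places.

P = 23/129 ≈ 0.178295 and Q = 29/129 ≈ 0.224806.
Under the Kimura two-parameter model, d = −½ ln(1 − 2P − Q) − ¼ ln(1 − 2Q).
1 − 2P − Q = 0.418604, giving −½ ln(0.418604) = 0.435415.
1 − 2Q = 0.550388, giving −¼ ln(0.550388) = 0.149283.
d = 0.435415 + 0.149283 = 0.584698.

0.585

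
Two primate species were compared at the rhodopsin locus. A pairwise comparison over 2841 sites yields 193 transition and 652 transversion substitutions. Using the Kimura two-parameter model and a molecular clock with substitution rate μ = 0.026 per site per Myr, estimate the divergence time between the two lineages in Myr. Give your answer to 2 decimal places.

P = 193/2841 ≈ 0.067934 and Q = 652/2841 ≈ 0.229497.
Under the Kimura two-parameter model, d = −½ ln(1 − 2P − Q) − ¼ ln(1 − 2Q).
1 − 2P − Q = 0.634635, giving −½ ln(0.634635) = 0.227353.
1 − 2Q = 0.541006, giving −¼ ln(0.541006) = 0.153581.
d = 0.227353 + 0.153581 = 0.380934.
Under a molecular clock d = 2μt, so t = d/(2μ) = 0.380934 / (2 × 0.026) = 7.33 Myr.

7.33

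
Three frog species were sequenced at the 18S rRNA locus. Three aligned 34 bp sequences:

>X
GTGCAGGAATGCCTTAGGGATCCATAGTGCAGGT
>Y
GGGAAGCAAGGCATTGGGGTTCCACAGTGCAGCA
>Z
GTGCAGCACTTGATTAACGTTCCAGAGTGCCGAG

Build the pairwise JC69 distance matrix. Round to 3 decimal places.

d(X,Y) = 0.373, d(X,Z) = 0.477, d(Y,Z) = 0.535

X–Y: 10/34 sites differ → p ≈ 0.294118, d = −0.75 ln(1 − 0.392157) = 0.373379 ≈ 0.373.
X–Z: 12/34 sites differ → p ≈ 0.352941, d = −0.75 ln(1 − 0.470588) = 0.476991 ≈ 0.477.
Y–Z: 13/34 sites differ → p ≈ 0.382353, d = −0.75 ln(1 − 0.509804) = 0.534712 ≈ 0.535.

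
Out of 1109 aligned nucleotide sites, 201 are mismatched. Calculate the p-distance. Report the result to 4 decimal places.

p = 201/1109 = 0.181244… ≈ 0.1812 (to 4 d.p.).

0.1812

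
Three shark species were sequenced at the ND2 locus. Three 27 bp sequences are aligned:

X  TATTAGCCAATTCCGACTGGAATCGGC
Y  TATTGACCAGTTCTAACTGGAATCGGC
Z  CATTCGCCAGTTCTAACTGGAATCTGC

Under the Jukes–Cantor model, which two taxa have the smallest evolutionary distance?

Y and Z

X–Y: 5/27 differ, p = 0.185, d = 0.213.
X–Z: 6/27 differ, p = 0.222, d = 0.264.
Y–Z: 4/27 differ, p = 0.148, d = 0.165.
The smallest distance is between Y and Z.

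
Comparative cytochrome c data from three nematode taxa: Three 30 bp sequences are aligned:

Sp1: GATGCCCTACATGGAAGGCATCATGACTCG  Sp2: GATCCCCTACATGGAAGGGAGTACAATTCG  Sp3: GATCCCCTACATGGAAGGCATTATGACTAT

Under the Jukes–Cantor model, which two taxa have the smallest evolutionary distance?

Sp1 and Sp3

Sp1–Sp2: 7/30 differ, p = 0.233, d = 0.280.
Sp1–Sp3: 4/30 differ, p = 0.133, d = 0.147.
Sp2–Sp3: 7/30 differ, p = 0.233, d = 0.280.
The smallest distance is between Sp1 and Sp3.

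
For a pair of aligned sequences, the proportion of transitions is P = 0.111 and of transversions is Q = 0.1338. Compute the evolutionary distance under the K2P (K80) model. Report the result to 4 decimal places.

Under the Kimura two-parameter model, d = −½ ln(1 − 2P − Q) − ¼ ln(1 − 2Q).
1 − 2P − Q = 0.6442, giving −½ ln(0.6442) = 0.219873.
1 − 2Q = 0.7324, giving −¼ ln(0.7324) = 0.077857.
d = 0.219873 + 0.077857 = 0.297730.

0.2977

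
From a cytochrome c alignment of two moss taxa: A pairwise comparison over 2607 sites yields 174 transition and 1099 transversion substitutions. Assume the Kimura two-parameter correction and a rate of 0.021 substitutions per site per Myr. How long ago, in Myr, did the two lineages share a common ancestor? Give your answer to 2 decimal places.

P = 174/2607 ≈ 0.066743 and Q = 1099/2607 ≈ 0.421557.
Under the Kimura two-parameter model, d = −½ ln(1 − 2P − Q) − ¼ ln(1 − 2Q).
1 − 2P − Q = 0.444957, giving −½ ln(0.444957) = 0.404889.
1 − 2Q = 0.156886, giving −¼ ln(0.156886) = 0.463059.
d = 0.404889 + 0.463059 = 0.867948.
Under a molecular clock d = 2μt, so t = d/(2μ) = 0.867948 / (2 × 0.021) = 20.67 Myr.

20.67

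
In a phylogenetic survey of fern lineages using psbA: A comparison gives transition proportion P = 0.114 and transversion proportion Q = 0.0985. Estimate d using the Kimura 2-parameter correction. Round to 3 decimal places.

Under the Kimura two-parameter model, d = −½ ln(1 − 2P − Q) − ¼ ln(1 − 2Q).
1 − 2P − Q = 0.6735, giving −½ ln(0.6735) = 0.197634.
1 − 2Q = 0.803, giving −¼ ln(0.803) = 0.054850.
d = 0.197634 + 0.054850 = 0.252484.

0.252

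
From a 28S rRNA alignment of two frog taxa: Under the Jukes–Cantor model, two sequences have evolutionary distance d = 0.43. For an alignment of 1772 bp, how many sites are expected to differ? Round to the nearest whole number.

Invert JC69: p = (3/4)(1 − e^(−4d/3)) = 0.75 × (1 − e^(-0.573333)) = 0.75 × (1 − 0.563644) = 0.327267.
Expected differing sites = pL ≈ 0.327267 × 1772 = 579.917124 ≈ 580.

580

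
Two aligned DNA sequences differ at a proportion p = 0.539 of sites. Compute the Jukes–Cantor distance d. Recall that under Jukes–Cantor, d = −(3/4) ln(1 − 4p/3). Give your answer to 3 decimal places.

0.951

d = −(3/4) ln(1 − 4p/3) = −0.75 ln(1 − 0.718667) = −0.75 ln(0.281333)
  = −0.75 × (-1.268216) = 0.951162 substitutions/site.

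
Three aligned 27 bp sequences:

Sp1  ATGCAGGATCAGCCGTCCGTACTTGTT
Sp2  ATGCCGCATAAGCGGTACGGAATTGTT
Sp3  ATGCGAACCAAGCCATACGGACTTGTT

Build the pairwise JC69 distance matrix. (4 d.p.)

d(Sp1,Sp2) = 0.3181, d(Sp1,Sp3) = 0.4408, d(Sp2,Sp3) = 0.3770

Sp1–Sp2: 7/27 sites differ → p ≈ 0.259259, d = −0.75 ln(1 − 0.345679) = 0.318118 ≈ 0.3181.
Sp1–Sp3: 9/27 sites differ → p ≈ 0.333333, d = −0.75 ln(1 − 0.444444) = 0.440839 ≈ 0.4408.
Sp2–Sp3: 8/27 sites differ → p ≈ 0.296296, d = −0.75 ln(1 − 0.395061) = 0.376971 ≈ 0.3770.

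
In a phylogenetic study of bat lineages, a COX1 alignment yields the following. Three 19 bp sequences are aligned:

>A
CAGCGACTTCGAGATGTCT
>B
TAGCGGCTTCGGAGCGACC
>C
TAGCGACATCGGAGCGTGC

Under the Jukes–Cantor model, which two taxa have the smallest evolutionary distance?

B and C

A–B: 8/19 differ, p = 0.421, d = 0.618.
A–C: 8/19 differ, p = 0.421, d = 0.618.
B–C: 4/19 differ, p = 0.211, d = 0.247.
The smallest distance is between B and C.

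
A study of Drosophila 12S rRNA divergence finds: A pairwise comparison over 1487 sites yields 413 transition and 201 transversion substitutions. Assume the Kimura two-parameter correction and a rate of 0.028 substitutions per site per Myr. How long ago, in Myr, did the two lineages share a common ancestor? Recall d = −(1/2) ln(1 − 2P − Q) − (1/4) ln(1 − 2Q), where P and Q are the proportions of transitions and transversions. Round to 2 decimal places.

P = 413/1487 ≈ 0.27774 and Q = 201/1487 ≈ 0.135171.
Under the Kimura two-parameter model, d = −½ ln(1 − 2P − Q) − ¼ ln(1 − 2Q).
1 − 2P − Q = 0.309349, giving −½ ln(0.309349) = 0.586643.
1 − 2Q = 0.729658, giving −¼ ln(0.729658) = 0.078795.
d = 0.586643 + 0.078795 = 0.665438.
Under a molecular clock d = 2μt, so t = d/(2μ) = 0.665438 / (2 × 0.028) = 11.88 Myr.

11.88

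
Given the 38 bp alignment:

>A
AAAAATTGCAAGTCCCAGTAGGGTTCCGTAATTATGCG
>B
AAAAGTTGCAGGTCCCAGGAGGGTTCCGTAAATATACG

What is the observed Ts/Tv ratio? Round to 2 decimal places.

Transitions are A↔G and C↔T; transversions are all other mismatches.
Transitions: 3. Transversions: 2.
R = 3/2 = 1.50.

1.50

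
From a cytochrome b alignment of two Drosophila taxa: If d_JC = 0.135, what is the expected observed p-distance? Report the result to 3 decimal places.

0.124

p = (3/4)(1 − e^(−4d/3)) = 0.75 × (1 − e^(-0.18)) = 0.75 × (1 − 0.835270) = 0.123548.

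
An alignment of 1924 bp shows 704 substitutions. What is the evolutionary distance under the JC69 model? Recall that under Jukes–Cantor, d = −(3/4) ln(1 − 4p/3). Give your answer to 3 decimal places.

0.502

p = 704/1924 ≈ 0.365904.
d = −(3/4) ln(1 − 4p/3) = −0.75 ln(1 − 0.487872) = −0.75 ln(0.512128)
  = −0.75 × (-0.669181) = 0.501886 substitutions/site.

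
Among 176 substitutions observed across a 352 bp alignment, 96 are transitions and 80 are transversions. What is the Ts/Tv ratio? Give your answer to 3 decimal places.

R = 96/80 = 1.200.

1.200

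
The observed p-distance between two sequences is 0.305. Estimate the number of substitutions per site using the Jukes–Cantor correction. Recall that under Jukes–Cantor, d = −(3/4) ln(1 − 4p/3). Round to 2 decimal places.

d = −(3/4) ln(1 − 4p/3) = −0.75 ln(1 − 0.406667) = −0.75 ln(0.593333)
  = −0.75 × (-0.521999) = 0.391499 substitutions/site.

0.39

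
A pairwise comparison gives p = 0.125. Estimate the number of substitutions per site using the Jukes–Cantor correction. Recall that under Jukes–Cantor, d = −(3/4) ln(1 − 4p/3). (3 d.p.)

0.137

d = −(3/4) ln(1 − 4p/3) = −0.75 ln(1 − 0.166667) = −0.75 ln(0.833333)
  = −0.75 × (-0.182322) = 0.136742 substitutions/site.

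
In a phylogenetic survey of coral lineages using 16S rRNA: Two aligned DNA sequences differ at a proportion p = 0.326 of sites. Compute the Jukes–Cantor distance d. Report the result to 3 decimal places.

0.428

d = −(3/4) ln(1 − 4p/3) = −0.75 ln(1 − 0.434667) = −0.75 ln(0.565333)
  = −0.75 × (-0.570340) = 0.427755 substitutions/site.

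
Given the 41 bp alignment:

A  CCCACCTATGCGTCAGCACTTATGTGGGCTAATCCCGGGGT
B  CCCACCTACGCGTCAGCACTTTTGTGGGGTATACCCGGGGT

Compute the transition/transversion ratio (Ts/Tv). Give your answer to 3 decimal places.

0.250

Transitions are A↔G and C↔T; transversions are all other mismatches.
Transitions: 1. Transversions: 4.
R = 1/4 = 0.250.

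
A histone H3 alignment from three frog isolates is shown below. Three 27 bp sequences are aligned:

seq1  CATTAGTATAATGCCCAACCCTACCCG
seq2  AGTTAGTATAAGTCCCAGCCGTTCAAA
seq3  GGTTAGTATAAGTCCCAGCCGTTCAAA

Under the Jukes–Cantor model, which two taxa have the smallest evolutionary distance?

seq1–seq2: 10/27 differ, p = 0.370, d = 0.511.
seq1–seq3: 10/27 differ, p = 0.370, d = 0.511.
seq2–seq3: 1/27 differ, p = 0.037, d = 0.038.
The smallest distance is between seq2 and seq3.

seq2 and seq3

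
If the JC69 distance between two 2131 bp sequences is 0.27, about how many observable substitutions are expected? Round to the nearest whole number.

483

Invert JC69: p = (3/4)(1 − e^(−4d/3)) = 0.75 × (1 − e^(-0.36)) = 0.75 × (1 − 0.697676) = 0.226743.
Expected differing sites = pL ≈ 0.226743 × 2131 = 483.189333 ≈ 483.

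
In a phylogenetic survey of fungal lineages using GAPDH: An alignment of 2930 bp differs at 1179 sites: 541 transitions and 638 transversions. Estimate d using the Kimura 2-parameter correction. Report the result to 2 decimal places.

0.59

P = 541/2930 ≈ 0.184642 and Q = 638/2930 ≈ 0.217747.
Under the Kimura two-parameter model, d = −½ ln(1 − 2P − Q) − ¼ ln(1 − 2Q).
1 − 2P − Q = 0.412969, giving −½ ln(0.412969) = 0.442191.
1 − 2Q = 0.564506, giving −¼ ln(0.564506) = 0.142951.
d = 0.442191 + 0.142951 = 0.585142.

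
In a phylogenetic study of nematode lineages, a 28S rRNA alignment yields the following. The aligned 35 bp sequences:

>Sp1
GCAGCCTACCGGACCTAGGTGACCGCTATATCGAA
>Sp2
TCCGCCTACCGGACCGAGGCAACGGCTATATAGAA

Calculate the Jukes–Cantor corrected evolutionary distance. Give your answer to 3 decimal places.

The sequences differ at 7 of 35 sites (1, 3, 16, 20, 21, 24, 32), so p = 7/35 = 0.2.
d = −(3/4) ln(1 − 4p/3) = −0.75 ln(1 − 0.266667) = −0.75 ln(0.733333)
  = −0.75 × (-0.310155) = 0.232616 substitutions/site.

0.233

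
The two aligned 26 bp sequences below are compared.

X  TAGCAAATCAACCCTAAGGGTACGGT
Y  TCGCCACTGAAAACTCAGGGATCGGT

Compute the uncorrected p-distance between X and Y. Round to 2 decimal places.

The sequences differ at 9 of 26 positions (sites 2, 5, 7, 9, 12, 13, 16, 21, 22).
p = 9/26 = 0.346153… ≈ 0.35 (to 2 d.p.).

0.35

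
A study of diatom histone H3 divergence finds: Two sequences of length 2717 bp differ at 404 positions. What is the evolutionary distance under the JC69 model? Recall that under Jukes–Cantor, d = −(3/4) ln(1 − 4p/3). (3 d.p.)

p = 404/2717 ≈ 0.148693.
d = −(3/4) ln(1 − 4p/3) = −0.75 ln(1 − 0.198257) = −0.75 ln(0.801743)
  = −0.75 × (-0.220967) = 0.165725 substitutions/site.

0.166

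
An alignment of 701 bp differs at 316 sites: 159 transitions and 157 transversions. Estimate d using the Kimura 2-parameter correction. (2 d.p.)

0.71

P = 159/701 ≈ 0.226819 and Q = 157/701 ≈ 0.223966.
Under the Kimura two-parameter model, d = −½ ln(1 − 2P − Q) − ¼ ln(1 − 2Q).
1 − 2P − Q = 0.322396, giving −½ ln(0.322396) = 0.565987.
1 − 2Q = 0.552068, giving −¼ ln(0.552068) = 0.148521.
d = 0.565987 + 0.148521 = 0.714508.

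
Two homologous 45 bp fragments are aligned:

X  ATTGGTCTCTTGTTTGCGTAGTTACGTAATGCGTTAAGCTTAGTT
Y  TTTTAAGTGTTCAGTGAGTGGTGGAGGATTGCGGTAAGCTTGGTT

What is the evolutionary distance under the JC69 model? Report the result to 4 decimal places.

0.5716

The sequences differ at 18 of 45 sites, so p = 18/45 = 0.4.
d = −(3/4) ln(1 − 4p/3) = −0.75 ln(1 − 0.533333) = −0.75 ln(0.466667)
  = −0.75 × (-0.762139) = 0.571604 substitutions/site.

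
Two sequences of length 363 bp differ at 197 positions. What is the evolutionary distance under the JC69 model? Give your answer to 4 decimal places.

p = 197/363 ≈ 0.5427.
d = −(3/4) ln(1 − 4p/3) = −0.75 ln(1 − 0.7236) = −0.75 ln(0.2764)
  = −0.75 × (-1.285906) = 0.964430 substitutions/site.

0.9644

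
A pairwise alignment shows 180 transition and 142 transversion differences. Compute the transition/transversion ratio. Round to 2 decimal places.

1.27

R = 180/142 = 1.267605… ≈ 1.27 (to 2 d.p.).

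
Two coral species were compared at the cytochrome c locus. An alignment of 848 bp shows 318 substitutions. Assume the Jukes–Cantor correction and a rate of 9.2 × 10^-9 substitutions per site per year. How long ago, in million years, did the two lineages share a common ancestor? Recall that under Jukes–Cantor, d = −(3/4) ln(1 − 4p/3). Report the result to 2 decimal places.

28.25

p = 318/848 = 0.375.
d = −(3/4) ln(1 − 4p/3) = −0.75 ln(1 − 0.5) = −0.75 ln(0.5)
  = −0.75 × (-0.693147) = 0.519860 substitutions/site.
Under a molecular clock d = 2μt, so t = d/(2μ) = 0.519860 / (2 × 9.2 × 10^-9) = 28.25 million years.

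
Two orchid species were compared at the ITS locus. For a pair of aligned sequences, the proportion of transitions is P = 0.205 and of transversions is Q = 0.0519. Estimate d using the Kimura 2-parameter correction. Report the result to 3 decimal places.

Under the Kimura two-parameter model, d = −½ ln(1 − 2P − Q) − ¼ ln(1 − 2Q).
1 − 2P − Q = 0.5381, giving −½ ln(0.5381) = 0.309855.
1 − 2Q = 0.8962, giving −¼ ln(0.8962) = 0.027398.
d = 0.309855 + 0.027398 = 0.337253.

0.337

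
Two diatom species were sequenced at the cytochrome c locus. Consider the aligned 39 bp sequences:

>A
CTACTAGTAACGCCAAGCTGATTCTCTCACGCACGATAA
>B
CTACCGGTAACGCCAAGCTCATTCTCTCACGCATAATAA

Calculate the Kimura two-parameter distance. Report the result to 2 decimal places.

0.14

Of 39 sites, 4 differences are transitions and 1 are transversions, so P = 4/39 ≈ 0.102564 and Q = 1/39 ≈ 0.025641.
Under the Kimura two-parameter model, d = −½ ln(1 − 2P − Q) − ¼ ln(1 − 2Q).
1 − 2P − Q = 0.769231, giving −½ ln(0.769231) = 0.131182.
1 − 2Q = 0.948718, giving −¼ ln(0.948718) = 0.013161.
d = 0.131182 + 0.013161 = 0.144343.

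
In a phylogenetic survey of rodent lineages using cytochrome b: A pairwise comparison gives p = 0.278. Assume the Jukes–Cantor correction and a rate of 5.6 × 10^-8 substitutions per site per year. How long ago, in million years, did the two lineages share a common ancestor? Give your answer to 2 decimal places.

3.10

d = −(3/4) ln(1 − 4p/3) = −0.75 ln(1 − 0.370667) = −0.75 ln(0.629333)
  = −0.75 × (-0.463095) = 0.347321 substitutions/site.
Under a molecular clock d = 2μt, so t = d/(2μ) = 0.347321 / (2 × 5.6 × 10^-8) = 3.10 million years.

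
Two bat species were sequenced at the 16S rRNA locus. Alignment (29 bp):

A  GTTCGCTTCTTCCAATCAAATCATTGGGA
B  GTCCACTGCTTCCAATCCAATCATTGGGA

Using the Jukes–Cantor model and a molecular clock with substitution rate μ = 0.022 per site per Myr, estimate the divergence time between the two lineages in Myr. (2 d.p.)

The sequences differ at 4 of 29 sites (3, 5, 8, 18), so p = 4/29 ≈ 0.137931.
d = −(3/4) ln(1 − 4p/3) = −0.75 ln(1 − 0.183908) = −0.75 ln(0.816092)
  = −0.75 × (-0.203228) = 0.152421 substitutions/site.
Under a molecular clock d = 2μt, so t = d/(2μ) = 0.152421 / (2 × 0.022) = 3.46 Myr.

3.46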